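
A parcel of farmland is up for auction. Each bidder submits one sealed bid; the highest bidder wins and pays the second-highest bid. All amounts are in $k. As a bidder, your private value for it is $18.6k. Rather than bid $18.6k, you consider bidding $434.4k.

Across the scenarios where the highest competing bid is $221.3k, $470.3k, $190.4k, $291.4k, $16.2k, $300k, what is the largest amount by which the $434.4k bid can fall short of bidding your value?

$281.4k

$221.3k: truthful gives $0k, deviation gives −$202.7k → loss $202.7k.
$470.3k: same outcome either way → loss $0k.
$190.4k: truthful gives $0k, deviation gives −$171.8k → loss $171.8k.
$291.4k: truthful gives $0k, deviation gives −$272.8k → loss $272.8k.
$16.2k: same outcome either way → loss $0k.
$300k: truthful gives $0k, deviation gives −$281.4k → loss $281.4k.
Maximum loss: $281.4k.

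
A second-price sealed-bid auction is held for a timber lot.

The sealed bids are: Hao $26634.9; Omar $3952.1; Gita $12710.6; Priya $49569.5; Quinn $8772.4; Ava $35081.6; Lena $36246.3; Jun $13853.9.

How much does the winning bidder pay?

$36246.3

Highest bid: Priya at $49569.5, so Priya wins.
Second-highest bid: Lena at $36246.3 — that is the price the winner pays.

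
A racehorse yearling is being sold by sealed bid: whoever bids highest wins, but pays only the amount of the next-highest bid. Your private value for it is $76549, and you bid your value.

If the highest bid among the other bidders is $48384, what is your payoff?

Your bid $76549 exceeds the highest competing bid $48384, so you win.
In a second-price auction the winner pays the second-highest bid, $48384.
Payoff = value − price = $76549 − $48384 = $28165.

$28165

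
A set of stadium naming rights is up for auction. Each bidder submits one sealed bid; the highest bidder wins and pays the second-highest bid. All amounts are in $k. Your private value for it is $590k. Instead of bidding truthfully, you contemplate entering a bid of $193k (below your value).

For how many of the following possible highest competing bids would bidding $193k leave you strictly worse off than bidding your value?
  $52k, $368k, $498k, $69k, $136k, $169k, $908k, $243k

The deviation hurts exactly when the highest competing bid lies strictly between $193k and $590k — underbidding then forfeits a profitable win.
$52k: below both → same outcome either way.
$368k: inside the interval → strictly worse (loss $222k).
$498k: inside the interval → strictly worse (loss $92k).
$69k: below both → same outcome either way.
$136k: below both → same outcome either way.
$169k: below both → same outcome either way.
$908k: above both → same outcome either way.
$243k: inside the interval → strictly worse (loss $347k).
Count: 3.

3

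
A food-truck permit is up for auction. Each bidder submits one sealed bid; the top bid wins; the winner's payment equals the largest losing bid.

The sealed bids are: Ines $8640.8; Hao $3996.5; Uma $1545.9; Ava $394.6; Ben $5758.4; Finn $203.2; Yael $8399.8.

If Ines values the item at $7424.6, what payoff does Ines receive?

−$975.2

Highest bid: Ines at $8640.8, so Ines wins.
Second-highest bid: Yael at $8399.8 — that is the price the winner pays.
Ines's payoff = value − price = $7424.6 − $8399.8 = −$975.2.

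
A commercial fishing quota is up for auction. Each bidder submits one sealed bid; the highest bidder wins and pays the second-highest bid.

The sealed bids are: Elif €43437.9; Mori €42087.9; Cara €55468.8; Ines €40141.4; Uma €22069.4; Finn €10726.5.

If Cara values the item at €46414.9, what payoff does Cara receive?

€2977

Highest bid: Cara at €55468.8, so Cara wins.
Second-highest bid: Elif at €43437.9 — that is the price the winner pays.
Cara's payoff = value − price = €46414.9 − €43437.9 = €2977.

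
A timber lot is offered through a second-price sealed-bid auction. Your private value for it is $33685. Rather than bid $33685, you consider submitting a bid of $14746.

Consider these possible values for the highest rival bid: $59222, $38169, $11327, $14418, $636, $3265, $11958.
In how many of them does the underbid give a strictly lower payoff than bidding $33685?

The deviation hurts exactly when the highest competing bid lies strictly between $14746 and $33685 — underbidding then forfeits a profitable win.
$59222: above both → same outcome either way.
$38169: above both → same outcome either way.
$11327: below both → same outcome either way.
$14418: below both → same outcome either way.
$636: below both → same outcome either way.
$3265: below both → same outcome either way.
$11958: below both → same outcome either way.
Count: 0.

0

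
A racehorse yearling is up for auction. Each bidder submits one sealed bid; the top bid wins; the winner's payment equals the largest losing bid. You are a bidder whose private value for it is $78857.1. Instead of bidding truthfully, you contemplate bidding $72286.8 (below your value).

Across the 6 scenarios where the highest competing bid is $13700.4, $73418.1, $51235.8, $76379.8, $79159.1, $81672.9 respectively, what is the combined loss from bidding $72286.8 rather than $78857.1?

$7916.3

The deviation costs you only when the competing bid falls strictly between $72286.8 and $78857.1; elsewhere both bids give the same outcome.
$13700.4: outcomes coincide → loss $0.
$73418.1: truthful payoff $5439, deviation payoff $0 → loss $5439.
$51235.8: outcomes coincide → loss $0.
$76379.8: truthful payoff $2477.3, deviation payoff $0 → loss $2477.3.
$79159.1: outcomes coincide → loss $0.
$81672.9: outcomes coincide → loss $0.
Total loss = $5439 + $2477.3 = $7916.3.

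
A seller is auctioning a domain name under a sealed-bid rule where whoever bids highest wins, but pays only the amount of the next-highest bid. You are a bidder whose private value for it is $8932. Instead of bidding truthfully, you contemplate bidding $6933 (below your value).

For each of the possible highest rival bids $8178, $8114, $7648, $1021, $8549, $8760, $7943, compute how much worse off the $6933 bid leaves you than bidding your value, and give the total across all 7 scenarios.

The deviation costs you only when the competing bid falls strictly between $6933 and $8932; elsewhere both bids give the same outcome.
$8178: truthful payoff $754, deviation payoff $0 → loss $754.
$8114: truthful payoff $818, deviation payoff $0 → loss $818.
$7648: truthful payoff $1284, deviation payoff $0 → loss $1284.
$1021: outcomes coincide → loss $0.
$8549: truthful payoff $383, deviation payoff $0 → loss $383.
$8760: truthful payoff $172, deviation payoff $0 → loss $172.
$7943: truthful payoff $989, deviation payoff $0 → loss $989.
Total loss = $754 + $818 + $1284 + $383 + $172 + $989 = $4400.

$4400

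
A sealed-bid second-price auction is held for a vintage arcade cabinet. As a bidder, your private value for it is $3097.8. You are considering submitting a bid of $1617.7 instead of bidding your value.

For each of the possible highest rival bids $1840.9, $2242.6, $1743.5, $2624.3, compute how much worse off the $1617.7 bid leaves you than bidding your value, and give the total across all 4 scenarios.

$3939.9

The deviation costs you only when the competing bid falls strictly between $1617.7 and $3097.8; elsewhere both bids give the same outcome.
$1840.9: truthful payoff $1256.9, deviation payoff $0 → loss $1256.9.
$2242.6: truthful payoff $855.2, deviation payoff $0 → loss $855.2.
$1743.5: truthful payoff $1354.3, deviation payoff $0 → loss $1354.3.
$2624.3: truthful payoff $473.5, deviation payoff $0 → loss $473.5.
Total loss = $1256.9 + $855.2 + $1354.3 + $473.5 = $3939.9.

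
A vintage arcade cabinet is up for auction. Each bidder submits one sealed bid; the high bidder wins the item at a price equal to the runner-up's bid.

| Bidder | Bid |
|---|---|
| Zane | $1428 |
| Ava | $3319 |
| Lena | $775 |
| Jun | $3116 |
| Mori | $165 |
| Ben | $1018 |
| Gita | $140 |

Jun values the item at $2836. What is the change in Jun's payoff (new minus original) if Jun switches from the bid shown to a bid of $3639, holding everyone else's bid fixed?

The highest bid among the other bidders is $3319; Jun's bid doesn't change that.
Original bid $3116: Jun is not highest (top rival bid is $3319); payoff $0.
Alternative bid $3639: Jun is highest, pays the top rival bid $3319; payoff $2836 − $3319 = −$483.
Change in payoff = −$483 − ($0) = −$483.

−$483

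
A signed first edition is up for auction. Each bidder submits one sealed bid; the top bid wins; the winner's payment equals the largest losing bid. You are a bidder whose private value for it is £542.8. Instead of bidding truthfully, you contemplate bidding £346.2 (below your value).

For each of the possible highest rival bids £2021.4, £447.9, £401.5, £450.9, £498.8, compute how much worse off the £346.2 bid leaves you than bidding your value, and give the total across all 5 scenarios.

£372.1

The deviation costs you only when the competing bid falls strictly between £346.2 and £542.8; elsewhere both bids give the same outcome.
£2021.4: outcomes coincide → loss £0.
£447.9: truthful payoff £94.9, deviation payoff £0 → loss £94.9.
£401.5: truthful payoff £141.3, deviation payoff £0 → loss £141.3.
£450.9: truthful payoff £91.9, deviation payoff £0 → loss £91.9.
£498.8: truthful payoff £44, deviation payoff £0 → loss £44.
Total loss = £94.9 + £141.3 + £91.9 + £44 = £372.1.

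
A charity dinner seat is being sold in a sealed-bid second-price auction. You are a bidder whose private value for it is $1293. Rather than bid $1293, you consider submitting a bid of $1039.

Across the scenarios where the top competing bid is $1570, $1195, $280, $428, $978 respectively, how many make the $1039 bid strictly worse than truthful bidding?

1

The deviation hurts exactly when the highest competing bid lies strictly between $1039 and $1293 — underbidding then forfeits a profitable win.
$1570: above both → same outcome either way.
$1195: inside the interval → strictly worse (loss $98).
$280: below both → same outcome either way.
$428: below both → same outcome either way.
$978: below both → same outcome either way.
Count: 1.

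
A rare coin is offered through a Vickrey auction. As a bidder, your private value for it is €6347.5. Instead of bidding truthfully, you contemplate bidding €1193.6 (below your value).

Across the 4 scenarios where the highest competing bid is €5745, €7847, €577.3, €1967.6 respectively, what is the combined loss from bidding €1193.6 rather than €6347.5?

€4982.4

The deviation costs you only when the competing bid falls strictly between €1193.6 and €6347.5; elsewhere both bids give the same outcome.
€5745: truthful payoff €602.5, deviation payoff €0 → loss €602.5.
€7847: outcomes coincide → loss €0.
€577.3: outcomes coincide → loss €0.
€1967.6: truthful payoff €4379.9, deviation payoff €0 → loss €4379.9.
Total loss = €602.5 + €4379.9 = €4982.4.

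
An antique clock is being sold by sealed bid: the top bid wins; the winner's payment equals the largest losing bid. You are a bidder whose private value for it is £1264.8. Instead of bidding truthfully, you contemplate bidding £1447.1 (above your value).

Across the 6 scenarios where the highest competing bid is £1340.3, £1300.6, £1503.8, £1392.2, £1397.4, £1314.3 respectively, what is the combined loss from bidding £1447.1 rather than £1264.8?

The deviation costs you only when the competing bid falls strictly between £1264.8 and £1447.1; elsewhere both bids give the same outcome.
£1340.3: truthful payoff £0, deviation payoff −£75.5 → loss £75.5.
£1300.6: truthful payoff £0, deviation payoff −£35.8 → loss £35.8.
£1503.8: outcomes coincide → loss £0.
£1392.2: truthful payoff £0, deviation payoff −£127.4 → loss £127.4.
£1397.4: truthful payoff £0, deviation payoff −£132.6 → loss £132.6.
£1314.3: truthful payoff £0, deviation payoff −£49.5 → loss £49.5.
Total loss = £75.5 + £35.8 + £127.4 + £132.6 + £49.5 = £420.8.
Truthful bidding weakly dominates here: raising your bid can only win items priced above your value, and lowering it can only forfeit items priced below.

£420.8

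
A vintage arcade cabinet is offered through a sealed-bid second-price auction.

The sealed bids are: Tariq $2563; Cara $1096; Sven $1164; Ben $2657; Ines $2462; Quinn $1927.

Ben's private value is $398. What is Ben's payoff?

−$2165

Highest bid: Ben at $2657, so Ben wins.
Second-highest bid: Tariq at $2563 — that is the price the winner pays.
Ben's payoff = value − price = $398 − $2563 = −$2165.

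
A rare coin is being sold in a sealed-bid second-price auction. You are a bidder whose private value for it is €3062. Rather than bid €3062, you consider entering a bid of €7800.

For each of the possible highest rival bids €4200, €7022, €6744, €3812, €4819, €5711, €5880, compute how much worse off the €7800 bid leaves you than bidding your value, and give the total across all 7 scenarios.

The deviation costs you only when the competing bid falls strictly between €3062 and €7800; elsewhere both bids give the same outcome.
€4200: truthful payoff €0, deviation payoff −€1138 → loss €1138.
€7022: truthful payoff €0, deviation payoff −€3960 → loss €3960.
€6744: truthful payoff €0, deviation payoff −€3682 → loss €3682.
€3812: truthful payoff €0, deviation payoff −€750 → loss €750.
€4819: truthful payoff €0, deviation payoff −€1757 → loss €1757.
€5711: truthful payoff €0, deviation payoff −€2649 → loss €2649.
€5880: truthful payoff €0, deviation payoff −€2818 → loss €2818.
Total loss = €1138 + €3960 + €3682 + €750 + €1757 + €2649 + €2818 = €16754.

€16754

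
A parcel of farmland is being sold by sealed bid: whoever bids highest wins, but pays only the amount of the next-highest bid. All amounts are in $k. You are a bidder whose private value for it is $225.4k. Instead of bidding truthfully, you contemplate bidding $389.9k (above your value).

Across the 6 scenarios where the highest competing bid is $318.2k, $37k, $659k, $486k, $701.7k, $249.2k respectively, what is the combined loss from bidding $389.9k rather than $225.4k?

The deviation costs you only when the competing bid falls strictly between $225.4k and $389.9k; elsewhere both bids give the same outcome.
$318.2k: truthful payoff $0k, deviation payoff −$92.8k → loss $92.8k.
$37k: outcomes coincide → loss $0k.
$659k: outcomes coincide → loss $0k.
$486k: outcomes coincide → loss $0k.
$701.7k: outcomes coincide → loss $0k.
$249.2k: truthful payoff $0k, deviation payoff −$23.8k → loss $23.8k.
Total loss = $92.8k + $23.8k = $116.6k.
Because the price is fixed by the runner-up's bid, deviating from your value can only change a good outcome into a bad one — never the reverse.

$116.6k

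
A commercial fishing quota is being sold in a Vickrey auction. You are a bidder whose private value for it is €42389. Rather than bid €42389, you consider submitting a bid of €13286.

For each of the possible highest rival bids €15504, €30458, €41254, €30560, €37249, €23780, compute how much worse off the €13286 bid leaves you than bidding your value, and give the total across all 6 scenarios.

€75529

The deviation costs you only when the competing bid falls strictly between €13286 and €42389; elsewhere both bids give the same outcome.
€15504: truthful payoff €26885, deviation payoff €0 → loss €26885.
€30458: truthful payoff €11931, deviation payoff €0 → loss €11931.
€41254: truthful payoff €1135, deviation payoff €0 → loss €1135.
€30560: truthful payoff €11829, deviation payoff €0 → loss €11829.
€37249: truthful payoff €5140, deviation payoff €0 → loss €5140.
€23780: truthful payoff €18609, deviation payoff €0 → loss €18609.
Total loss = €26885 + €11931 + €1135 + €11829 + €5140 + €18609 = €75529.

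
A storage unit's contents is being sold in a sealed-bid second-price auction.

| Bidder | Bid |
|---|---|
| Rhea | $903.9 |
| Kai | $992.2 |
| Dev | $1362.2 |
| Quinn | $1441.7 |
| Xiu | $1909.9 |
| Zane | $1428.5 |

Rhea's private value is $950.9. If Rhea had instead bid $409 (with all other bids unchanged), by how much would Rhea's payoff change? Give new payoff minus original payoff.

The highest bid among the other bidders is $1909.9; Rhea's bid doesn't change that.
Original bid $903.9: Rhea is not highest (top rival bid is $1909.9); payoff $0.
Alternative bid $409: Rhea is not highest (top rival bid is $1909.9); payoff $0.
Change in payoff = $0 − ($0) = $0.

$0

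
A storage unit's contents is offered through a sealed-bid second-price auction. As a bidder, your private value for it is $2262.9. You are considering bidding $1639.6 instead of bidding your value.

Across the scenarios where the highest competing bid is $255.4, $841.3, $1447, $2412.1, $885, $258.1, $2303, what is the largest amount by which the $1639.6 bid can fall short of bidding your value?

$0

$255.4: same outcome either way → loss $0.
$841.3: same outcome either way → loss $0.
$1447: same outcome either way → loss $0.
$2412.1: same outcome either way → loss $0.
$885: same outcome either way → loss $0.
$258.1: same outcome either way → loss $0.
$2303: same outcome either way → loss $0.
Maximum loss: $0.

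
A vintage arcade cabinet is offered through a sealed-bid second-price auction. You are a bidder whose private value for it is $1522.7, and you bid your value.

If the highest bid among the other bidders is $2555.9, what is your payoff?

Your bid $1522.7 is below the highest competing bid $2555.9, so you lose.
A losing bidder pays nothing and receives nothing: payoff = $0.

$0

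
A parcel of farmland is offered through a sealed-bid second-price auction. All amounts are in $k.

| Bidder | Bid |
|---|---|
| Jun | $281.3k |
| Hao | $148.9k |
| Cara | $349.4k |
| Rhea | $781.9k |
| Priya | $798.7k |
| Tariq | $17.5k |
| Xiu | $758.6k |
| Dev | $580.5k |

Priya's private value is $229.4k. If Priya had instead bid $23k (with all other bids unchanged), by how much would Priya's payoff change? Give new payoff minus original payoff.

$552.5k

The highest bid among the other bidders is $781.9k; Priya's bid doesn't change that.
Original bid $798.7k: Priya is highest, pays the top rival bid $781.9k; payoff $229.4k − $781.9k = −$552.5k.
Alternative bid $23k: Priya is not highest (top rival bid is $781.9k); payoff $0k.
Change in payoff = $0k − (−$552.5k) = $552.5k.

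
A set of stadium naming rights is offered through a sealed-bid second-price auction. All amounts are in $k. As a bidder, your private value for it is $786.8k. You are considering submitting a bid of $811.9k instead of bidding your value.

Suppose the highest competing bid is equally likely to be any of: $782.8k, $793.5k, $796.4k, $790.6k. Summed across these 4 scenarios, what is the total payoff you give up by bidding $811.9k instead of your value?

The deviation costs you only when the competing bid falls strictly between $786.8k and $811.9k; elsewhere both bids give the same outcome.
$782.8k: outcomes coincide → loss $0k.
$793.5k: truthful payoff $0k, deviation payoff −$6.7k → loss $6.7k.
$796.4k: truthful payoff $0k, deviation payoff −$9.6k → loss $9.6k.
$790.6k: truthful payoff $0k, deviation payoff −$3.8k → loss $3.8k.
Total loss = $6.7k + $9.6k + $3.8k = $20.1k.
Truthful bidding weakly dominates here: raising your bid can only win items priced above your value, and lowering it can only forfeit items priced below.

$20.1k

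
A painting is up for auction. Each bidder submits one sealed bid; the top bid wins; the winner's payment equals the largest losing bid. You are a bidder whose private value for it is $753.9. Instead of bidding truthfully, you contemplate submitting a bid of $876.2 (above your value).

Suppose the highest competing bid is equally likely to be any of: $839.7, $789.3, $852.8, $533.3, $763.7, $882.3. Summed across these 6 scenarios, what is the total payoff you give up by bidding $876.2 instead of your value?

$229.9

The deviation costs you only when the competing bid falls strictly between $753.9 and $876.2; elsewhere both bids give the same outcome.
$839.7: truthful payoff $0, deviation payoff −$85.8 → loss $85.8.
$789.3: truthful payoff $0, deviation payoff −$35.4 → loss $35.4.
$852.8: truthful payoff $0, deviation payoff −$98.9 → loss $98.9.
$533.3: outcomes coincide → loss $0.
$763.7: truthful payoff $0, deviation payoff −$9.8 → loss $9.8.
$882.3: outcomes coincide → loss $0.
Total loss = $85.8 + $35.4 + $98.9 + $9.8 = $229.9.
Because the price is fixed by the runner-up's bid, deviating from your value can only change a good outcome into a bad one — never the reverse.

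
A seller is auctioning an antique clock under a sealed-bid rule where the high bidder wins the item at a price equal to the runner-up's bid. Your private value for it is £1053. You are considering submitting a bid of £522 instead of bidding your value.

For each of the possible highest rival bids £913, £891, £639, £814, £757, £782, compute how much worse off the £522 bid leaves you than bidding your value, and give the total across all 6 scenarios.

The deviation costs you only when the competing bid falls strictly between £522 and £1053; elsewhere both bids give the same outcome.
£913: truthful payoff £140, deviation payoff £0 → loss £140.
£891: truthful payoff £162, deviation payoff £0 → loss £162.
£639: truthful payoff £414, deviation payoff £0 → loss £414.
£814: truthful payoff £239, deviation payoff £0 → loss £239.
£757: truthful payoff £296, deviation payoff £0 → loss £296.
£782: truthful payoff £271, deviation payoff £0 → loss £271.
Total loss = £140 + £162 + £414 + £239 + £296 + £271 = £1522.

£1522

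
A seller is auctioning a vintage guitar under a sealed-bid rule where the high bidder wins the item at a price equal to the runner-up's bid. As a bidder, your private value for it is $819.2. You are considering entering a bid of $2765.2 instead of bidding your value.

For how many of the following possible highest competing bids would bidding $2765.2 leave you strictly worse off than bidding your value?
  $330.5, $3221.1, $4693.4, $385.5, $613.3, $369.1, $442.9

The deviation hurts exactly when the highest competing bid lies strictly between $819.2 and $2765.2 — overbidding then wins at a price above your value.
$330.5: below both → same outcome either way.
$3221.1: above both → same outcome either way.
$4693.4: above both → same outcome either way.
$385.5: below both → same outcome either way.
$613.3: below both → same outcome either way.
$369.1: below both → same outcome either way.
$442.9: below both → same outcome either way.
Count: 0.

0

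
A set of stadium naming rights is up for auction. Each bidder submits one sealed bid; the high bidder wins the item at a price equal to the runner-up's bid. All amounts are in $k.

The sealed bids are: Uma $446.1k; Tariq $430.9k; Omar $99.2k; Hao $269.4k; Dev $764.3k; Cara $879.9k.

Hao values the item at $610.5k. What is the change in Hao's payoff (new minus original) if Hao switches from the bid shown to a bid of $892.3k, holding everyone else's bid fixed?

The highest bid among the other bidders is $879.9k; Hao's bid doesn't change that.
Original bid $269.4k: Hao is not highest (top rival bid is $879.9k); payoff $0k.
Alternative bid $892.3k: Hao is highest, pays the top rival bid $879.9k; payoff $610.5k − $879.9k = −$269.4k.
Change in payoff = −$269.4k − ($0k) = −$269.4k.

−$269.4k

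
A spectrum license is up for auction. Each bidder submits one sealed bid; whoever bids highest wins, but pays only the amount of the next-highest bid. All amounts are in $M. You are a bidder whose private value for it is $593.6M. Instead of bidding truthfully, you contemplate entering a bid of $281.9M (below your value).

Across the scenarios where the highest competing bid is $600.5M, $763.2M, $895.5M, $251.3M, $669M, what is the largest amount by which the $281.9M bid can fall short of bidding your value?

$600.5M: same outcome either way → loss $0M.
$763.2M: same outcome either way → loss $0M.
$895.5M: same outcome either way → loss $0M.
$251.3M: same outcome either way → loss $0M.
$669M: same outcome either way → loss $0M.
Maximum loss: $0M.

$0M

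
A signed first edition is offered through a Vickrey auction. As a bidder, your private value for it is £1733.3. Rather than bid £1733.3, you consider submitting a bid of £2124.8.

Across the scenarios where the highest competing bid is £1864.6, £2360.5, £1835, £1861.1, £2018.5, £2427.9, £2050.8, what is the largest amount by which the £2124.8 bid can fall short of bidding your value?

£1864.6: truthful gives £0, deviation gives −£131.3 → loss £131.3.
£2360.5: same outcome either way → loss £0.
£1835: truthful gives £0, deviation gives −£101.7 → loss £101.7.
£1861.1: truthful gives £0, deviation gives −£127.8 → loss £127.8.
£2018.5: truthful gives £0, deviation gives −£285.2 → loss £285.2.
£2427.9: same outcome either way → loss £0.
£2050.8: truthful gives £0, deviation gives −£317.5 → loss £317.5.
Maximum loss: £317.5.

£317.5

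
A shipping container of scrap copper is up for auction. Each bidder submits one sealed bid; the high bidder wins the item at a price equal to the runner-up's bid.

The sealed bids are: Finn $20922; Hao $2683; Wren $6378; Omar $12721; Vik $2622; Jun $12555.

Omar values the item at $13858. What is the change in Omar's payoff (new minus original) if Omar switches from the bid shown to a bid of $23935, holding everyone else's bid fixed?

The highest bid among the other bidders is $20922; Omar's bid doesn't change that.
Original bid $12721: Omar is not highest (top rival bid is $20922); payoff $0.
Alternative bid $23935: Omar is highest, pays the top rival bid $20922; payoff $13858 − $20922 = −$7064.
Change in payoff = −$7064 − ($0) = −$7064.

−$7064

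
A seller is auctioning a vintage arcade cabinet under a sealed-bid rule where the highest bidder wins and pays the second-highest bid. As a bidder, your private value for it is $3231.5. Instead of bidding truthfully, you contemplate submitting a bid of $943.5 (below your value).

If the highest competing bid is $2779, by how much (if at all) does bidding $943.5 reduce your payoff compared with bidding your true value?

Bidding your value $3231.5: you win (since $3231.5 > $2779) and pay $2779. Payoff $452.5.
Bidding $943.5: you lose. Payoff $0.
The competing bid $2779 lies between your shaded bid and your value, so underbidding forfeits an item you could have won at a profitable price.
Loss from deviating = $452.5 − ($0) = $452.5.

$452.5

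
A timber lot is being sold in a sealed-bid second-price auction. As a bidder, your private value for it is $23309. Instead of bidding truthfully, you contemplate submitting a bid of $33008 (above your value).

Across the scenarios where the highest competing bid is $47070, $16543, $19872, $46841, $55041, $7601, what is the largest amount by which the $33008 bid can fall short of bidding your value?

$47070: same outcome either way → loss $0.
$16543: same outcome either way → loss $0.
$19872: same outcome either way → loss $0.
$46841: same outcome either way → loss $0.
$55041: same outcome either way → loss $0.
$7601: same outcome either way → loss $0.
Maximum loss: $0.

$0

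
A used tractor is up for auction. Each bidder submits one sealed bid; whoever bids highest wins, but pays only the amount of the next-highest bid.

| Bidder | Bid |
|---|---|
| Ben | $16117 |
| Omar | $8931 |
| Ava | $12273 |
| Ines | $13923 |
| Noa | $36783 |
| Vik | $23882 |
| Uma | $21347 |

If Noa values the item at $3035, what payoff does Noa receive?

Highest bid: Noa at $36783, so Noa wins.
Second-highest bid: Vik at $23882 — that is the price the winner pays.
Noa's payoff = value − price = $3035 − $23882 = −$20847.

−$20847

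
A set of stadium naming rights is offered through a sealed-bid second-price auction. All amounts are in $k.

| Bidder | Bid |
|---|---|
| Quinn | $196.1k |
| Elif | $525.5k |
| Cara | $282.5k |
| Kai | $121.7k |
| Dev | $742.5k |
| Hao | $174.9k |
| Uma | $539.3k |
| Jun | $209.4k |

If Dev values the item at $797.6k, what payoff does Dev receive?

Highest bid: Dev at $742.5k, so Dev wins.
Second-highest bid: Uma at $539.3k — that is the price the winner pays.
Dev's payoff = value − price = $797.6k − $539.3k = $258.3k.

$258.3k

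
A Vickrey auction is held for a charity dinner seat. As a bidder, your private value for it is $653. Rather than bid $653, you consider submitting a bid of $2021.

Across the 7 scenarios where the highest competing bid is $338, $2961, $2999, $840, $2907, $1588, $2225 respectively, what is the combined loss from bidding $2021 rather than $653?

The deviation costs you only when the competing bid falls strictly between $653 and $2021; elsewhere both bids give the same outcome.
$338: outcomes coincide → loss $0.
$2961: outcomes coincide → loss $0.
$2999: outcomes coincide → loss $0.
$840: truthful payoff $0, deviation payoff −$187 → loss $187.
$2907: outcomes coincide → loss $0.
$1588: truthful payoff $0, deviation payoff −$935 → loss $935.
$2225: outcomes coincide → loss $0.
Total loss = $187 + $935 = $1122.

$1122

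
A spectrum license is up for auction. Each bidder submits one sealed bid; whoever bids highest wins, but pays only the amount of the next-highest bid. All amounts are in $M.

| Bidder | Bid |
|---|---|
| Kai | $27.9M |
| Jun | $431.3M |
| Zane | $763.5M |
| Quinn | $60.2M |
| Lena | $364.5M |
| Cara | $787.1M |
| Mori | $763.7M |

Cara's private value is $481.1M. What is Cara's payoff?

Highest bid: Cara at $787.1M, so Cara wins.
Second-highest bid: Mori at $763.7M — that is the price the winner pays.
Cara's payoff = value − price = $481.1M − $763.7M = −$282.6M.

−$282.6M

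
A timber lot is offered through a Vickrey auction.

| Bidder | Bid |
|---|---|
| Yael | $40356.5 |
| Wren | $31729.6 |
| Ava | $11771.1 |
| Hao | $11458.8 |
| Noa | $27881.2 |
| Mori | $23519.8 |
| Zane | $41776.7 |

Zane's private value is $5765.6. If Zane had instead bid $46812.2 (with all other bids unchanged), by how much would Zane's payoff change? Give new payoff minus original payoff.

The highest bid among the other bidders is $40356.5; Zane's bid doesn't change that.
Original bid $41776.7: Zane is highest, pays the top rival bid $40356.5; payoff $5765.6 − $40356.5 = −$34590.9.
Alternative bid $46812.2: Zane is highest, pays the top rival bid $40356.5; payoff $5765.6 − $40356.5 = −$34590.9.
Change in payoff = −$34590.9 − (−$34590.9) = $0.

$0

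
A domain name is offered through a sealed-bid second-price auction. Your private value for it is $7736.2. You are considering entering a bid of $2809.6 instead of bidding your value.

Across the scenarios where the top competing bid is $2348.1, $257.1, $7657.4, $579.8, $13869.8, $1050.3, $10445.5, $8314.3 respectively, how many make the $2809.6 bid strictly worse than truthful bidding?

1

The deviation hurts exactly when the highest competing bid lies strictly between $2809.6 and $7736.2 — underbidding then forfeits a profitable win.
$2348.1: below both → same outcome either way.
$257.1: below both → same outcome either way.
$7657.4: inside the interval → strictly worse (loss $78.8).
$579.8: below both → same outcome either way.
$13869.8: above both → same outcome either way.
$1050.3: below both → same outcome either way.
$10445.5: above both → same outcome either way.
$8314.3: above both → same outcome either way.
Count: 1.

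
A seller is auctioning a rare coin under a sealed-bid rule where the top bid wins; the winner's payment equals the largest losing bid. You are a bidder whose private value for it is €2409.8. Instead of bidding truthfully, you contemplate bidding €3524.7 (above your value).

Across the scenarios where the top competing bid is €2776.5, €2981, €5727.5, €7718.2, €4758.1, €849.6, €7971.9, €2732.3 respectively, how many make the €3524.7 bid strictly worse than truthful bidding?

3

The deviation hurts exactly when the highest competing bid lies strictly between €2409.8 and €3524.7 — overbidding then wins at a price above your value.
€2776.5: inside the interval → strictly worse (loss €366.7).
€2981: inside the interval → strictly worse (loss €571.2).
€5727.5: above both → same outcome either way.
€7718.2: above both → same outcome either way.
€4758.1: above both → same outcome either way.
€849.6: below both → same outcome either way.
€7971.9: above both → same outcome either way.
€2732.3: inside the interval → strictly worse (loss €322.5).
Count: 3.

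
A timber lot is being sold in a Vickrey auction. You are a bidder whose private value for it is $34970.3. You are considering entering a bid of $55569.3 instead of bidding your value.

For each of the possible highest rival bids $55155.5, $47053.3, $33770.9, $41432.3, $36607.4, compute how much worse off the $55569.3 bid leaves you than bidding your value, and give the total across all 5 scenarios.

The deviation costs you only when the competing bid falls strictly between $34970.3 and $55569.3; elsewhere both bids give the same outcome.
$55155.5: truthful payoff $0, deviation payoff −$20185.2 → loss $20185.2.
$47053.3: truthful payoff $0, deviation payoff −$12083 → loss $12083.
$33770.9: outcomes coincide → loss $0.
$41432.3: truthful payoff $0, deviation payoff −$6462 → loss $6462.
$36607.4: truthful payoff $0, deviation payoff −$1637.1 → loss $1637.1.
Total loss = $20185.2 + $12083 + $6462 + $1637.1 = $40367.3.

$40367.3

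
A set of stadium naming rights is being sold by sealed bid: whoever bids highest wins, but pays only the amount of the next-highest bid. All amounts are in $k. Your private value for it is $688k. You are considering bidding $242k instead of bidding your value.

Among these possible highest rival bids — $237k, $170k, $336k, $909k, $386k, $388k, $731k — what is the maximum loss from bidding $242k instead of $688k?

$352k

$237k: same outcome either way → loss $0k.
$170k: same outcome either way → loss $0k.
$336k: truthful gives $352k, deviation gives $0k → loss $352k.
$909k: same outcome either way → loss $0k.
$386k: truthful gives $302k, deviation gives $0k → loss $302k.
$388k: truthful gives $300k, deviation gives $0k → loss $300k.
$731k: same outcome either way → loss $0k.
Maximum loss: $352k.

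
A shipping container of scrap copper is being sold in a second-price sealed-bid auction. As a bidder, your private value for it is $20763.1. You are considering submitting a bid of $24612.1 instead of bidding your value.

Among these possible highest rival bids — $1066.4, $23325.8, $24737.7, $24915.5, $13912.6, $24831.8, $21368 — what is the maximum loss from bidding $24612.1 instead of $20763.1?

$2562.7

$1066.4: same outcome either way → loss $0.
$23325.8: truthful gives $0, deviation gives −$2562.7 → loss $2562.7.
$24737.7: same outcome either way → loss $0.
$24915.5: same outcome either way → loss $0.
$13912.6: same outcome either way → loss $0.
$24831.8: same outcome either way → loss $0.
$21368: truthful gives $0, deviation gives −$604.9 → loss $604.9.
Maximum loss: $2562.7.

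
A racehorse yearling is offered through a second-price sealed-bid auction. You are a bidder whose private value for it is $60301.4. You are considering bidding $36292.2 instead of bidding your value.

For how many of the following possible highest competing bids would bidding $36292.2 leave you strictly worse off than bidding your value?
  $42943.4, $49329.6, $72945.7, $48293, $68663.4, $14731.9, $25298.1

3

The deviation hurts exactly when the highest competing bid lies strictly between $36292.2 and $60301.4 — underbidding then forfeits a profitable win.
$42943.4: inside the interval → strictly worse (loss $17358).
$49329.6: inside the interval → strictly worse (loss $10971.8).
$72945.7: above both → same outcome either way.
$48293: inside the interval → strictly worse (loss $12008.4).
$68663.4: above both → same outcome either way.
$14731.9: below both → same outcome either way.
$25298.1: below both → same outcome either way.
Count: 3.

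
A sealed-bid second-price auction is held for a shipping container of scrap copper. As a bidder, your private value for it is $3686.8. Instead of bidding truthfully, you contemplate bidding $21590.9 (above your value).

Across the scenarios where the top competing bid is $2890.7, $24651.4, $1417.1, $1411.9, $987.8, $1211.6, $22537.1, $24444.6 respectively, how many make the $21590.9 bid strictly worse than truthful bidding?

The deviation hurts exactly when the highest competing bid lies strictly between $3686.8 and $21590.9 — overbidding then wins at a price above your value.
$2890.7: below both → same outcome either way.
$24651.4: above both → same outcome either way.
$1417.1: below both → same outcome either way.
$1411.9: below both → same outcome either way.
$987.8: below both → same outcome either way.
$1211.6: below both → same outcome either way.
$22537.1: above both → same outcome either way.
$24444.6: above both → same outcome either way.
Count: 0.

0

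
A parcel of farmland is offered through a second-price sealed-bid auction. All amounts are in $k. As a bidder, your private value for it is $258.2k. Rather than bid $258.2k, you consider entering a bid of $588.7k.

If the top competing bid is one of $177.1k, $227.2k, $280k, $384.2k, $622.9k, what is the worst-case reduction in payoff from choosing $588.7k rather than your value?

$126k

$177.1k: same outcome either way → loss $0k.
$227.2k: same outcome either way → loss $0k.
$280k: truthful gives $0k, deviation gives −$21.8k → loss $21.8k.
$384.2k: truthful gives $0k, deviation gives −$126k → loss $126k.
$622.9k: same outcome either way → loss $0k.
Maximum loss: $126k.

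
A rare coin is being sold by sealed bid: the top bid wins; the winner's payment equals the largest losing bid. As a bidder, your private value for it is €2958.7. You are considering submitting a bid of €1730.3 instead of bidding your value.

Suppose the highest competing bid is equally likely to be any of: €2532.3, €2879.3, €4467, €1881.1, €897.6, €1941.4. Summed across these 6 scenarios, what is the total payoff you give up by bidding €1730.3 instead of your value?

€2600.7

The deviation costs you only when the competing bid falls strictly between €1730.3 and €2958.7; elsewhere both bids give the same outcome.
€2532.3: truthful payoff €426.4, deviation payoff €0 → loss €426.4.
€2879.3: truthful payoff €79.4, deviation payoff €0 → loss €79.4.
€4467: outcomes coincide → loss €0.
€1881.1: truthful payoff €1077.6, deviation payoff €0 → loss €1077.6.
€897.6: outcomes coincide → loss €0.
€1941.4: truthful payoff €1017.3, deviation payoff €0 → loss €1017.3.
Total loss = €426.4 + €79.4 + €1077.6 + €1017.3 = €2600.7.
Truthful bidding weakly dominates here: raising your bid can only win items priced above your value, and lowering it can only forfeit items priced below.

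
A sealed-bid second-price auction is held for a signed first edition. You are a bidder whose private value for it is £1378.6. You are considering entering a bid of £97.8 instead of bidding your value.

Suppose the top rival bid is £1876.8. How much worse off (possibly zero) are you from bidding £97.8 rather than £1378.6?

Bidding your value £1378.6: you lose (since £1378.6 < £1876.8). Payoff £0.
Bidding £97.8: you lose. Payoff £0.
Difference = £0 − £0 = £0; both bids lead to the same outcome because the competing bid is above both your value and your alternative bid.

£0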